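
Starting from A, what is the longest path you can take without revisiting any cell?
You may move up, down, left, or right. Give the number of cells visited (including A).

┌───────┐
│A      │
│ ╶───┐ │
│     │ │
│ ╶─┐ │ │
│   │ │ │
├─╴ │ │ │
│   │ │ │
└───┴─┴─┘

Finding longest simple path using DFS:
Start: (0, 0)
Longest path visits 7 cells
Path: A → right → right → right → down → down → down

Solution:

┌───────┐
│A → → ↓│
│ ╶───┐ │
│     │↓│
│ ╶─┐ │ │
│   │ │↓│
├─╴ │ │ │
│   │ │B│
└───┴─┴─┘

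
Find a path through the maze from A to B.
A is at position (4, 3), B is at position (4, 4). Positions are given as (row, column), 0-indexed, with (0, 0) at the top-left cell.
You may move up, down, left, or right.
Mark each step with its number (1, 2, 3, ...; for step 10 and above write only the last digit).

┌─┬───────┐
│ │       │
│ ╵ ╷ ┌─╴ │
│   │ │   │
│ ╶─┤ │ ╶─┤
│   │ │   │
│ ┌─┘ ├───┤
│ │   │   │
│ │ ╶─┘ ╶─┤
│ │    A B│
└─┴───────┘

Finding the shortest path from (4, 3) to (4, 4):
Path length: 1 steps
Directions: right

Solution:

┌─┬───────┐
│ │       │
│ ╵ ╷ ┌─╴ │
│   │ │   │
│ ╶─┤ │ ╶─┤
│   │ │   │
│ ┌─┘ ├───┤
│ │   │   │
│ │ ╶─┘ ╶─┤
│ │    A B│
└─┴───────┘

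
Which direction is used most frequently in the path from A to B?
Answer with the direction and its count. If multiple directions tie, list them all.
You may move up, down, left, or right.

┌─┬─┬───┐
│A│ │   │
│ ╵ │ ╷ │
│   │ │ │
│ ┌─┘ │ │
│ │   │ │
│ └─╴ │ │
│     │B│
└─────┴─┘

Directions: down, down, down, right, right, up, up, up, right, down, down, down
Counts: {'down': 6, 'right': 3, 'up': 3}
Most common: down (6 times)

Solution:

┌─┬─┬───┐
│A│ │↱ ↓│
│ ╵ │ ╷ │
│↓  │↑│↓│
│ ┌─┘ │ │
│↓│  ↑│↓│
│ └─╴ │ │
│↳ → ↑│B│
└─────┴─┘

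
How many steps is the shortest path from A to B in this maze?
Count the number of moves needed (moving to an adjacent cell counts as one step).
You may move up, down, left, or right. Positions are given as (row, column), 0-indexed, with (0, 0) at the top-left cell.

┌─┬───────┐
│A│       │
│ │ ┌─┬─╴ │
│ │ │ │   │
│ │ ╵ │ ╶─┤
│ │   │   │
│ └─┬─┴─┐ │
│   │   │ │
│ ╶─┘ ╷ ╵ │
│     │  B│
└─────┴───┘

Using BFS to find shortest path:
Start: (0, 0), End: (4, 4)
Path found:
(0,0) → (1,0) → (2,0) → (3,0) → (4,0) → (4,1) → (4,2) → (3,2) → (3,3) → (4,3) → (4,4)
Number of steps: 10

Solution:

┌─┬───────┐
│A│       │
│ │ ┌─┬─╴ │
│↓│ │ │   │
│ │ ╵ │ ╶─┤
│↓│   │   │
│ └─┬─┴─┐ │
│↓  │↱ ↓│ │
│ ╶─┘ ╷ ╵ │
│↳ → ↑│↳ B│
└─────┴───┘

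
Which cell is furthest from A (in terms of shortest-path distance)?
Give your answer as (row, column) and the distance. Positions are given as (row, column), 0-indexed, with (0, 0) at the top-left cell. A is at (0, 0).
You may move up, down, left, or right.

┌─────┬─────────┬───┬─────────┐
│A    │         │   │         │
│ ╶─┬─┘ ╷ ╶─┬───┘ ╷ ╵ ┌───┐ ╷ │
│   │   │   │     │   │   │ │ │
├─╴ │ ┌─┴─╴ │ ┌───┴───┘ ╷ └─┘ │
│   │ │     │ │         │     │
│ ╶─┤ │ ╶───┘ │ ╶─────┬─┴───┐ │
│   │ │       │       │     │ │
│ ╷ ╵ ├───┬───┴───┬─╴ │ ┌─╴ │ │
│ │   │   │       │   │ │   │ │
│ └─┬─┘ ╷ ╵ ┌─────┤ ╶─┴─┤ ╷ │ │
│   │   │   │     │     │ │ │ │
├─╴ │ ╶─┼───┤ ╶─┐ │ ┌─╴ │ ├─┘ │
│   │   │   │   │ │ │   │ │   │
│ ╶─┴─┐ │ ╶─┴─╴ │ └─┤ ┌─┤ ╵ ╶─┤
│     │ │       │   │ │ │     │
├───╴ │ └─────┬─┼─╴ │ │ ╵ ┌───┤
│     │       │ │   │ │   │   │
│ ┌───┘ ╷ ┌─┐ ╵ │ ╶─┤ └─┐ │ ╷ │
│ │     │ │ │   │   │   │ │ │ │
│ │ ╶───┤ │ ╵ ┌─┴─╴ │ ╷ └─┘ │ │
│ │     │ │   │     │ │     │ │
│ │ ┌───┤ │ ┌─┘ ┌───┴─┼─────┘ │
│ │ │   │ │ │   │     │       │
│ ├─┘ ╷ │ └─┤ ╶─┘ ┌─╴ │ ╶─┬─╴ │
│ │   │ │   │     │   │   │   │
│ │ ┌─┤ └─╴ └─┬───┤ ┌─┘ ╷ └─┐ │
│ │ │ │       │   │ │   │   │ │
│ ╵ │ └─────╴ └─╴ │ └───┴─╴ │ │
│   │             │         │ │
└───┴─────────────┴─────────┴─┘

Computing BFS distances from A to all cells:
Furthest cell: (6, 5)
Distance: 115 steps

Path from A to the furthest cell:

┌─────┬─────────┬───┬─────────┐
│A    │↱ ↓      │↱ ↓│↱ → → → ↓│
│ ╶─┬─┘ ╷ ╶─┬───┘ ╷ ╵ ┌───┐ ╷ │
│↳ ↓│↱ ↑│↳ ↓│↱ → ↑│↳ ↑│↓ ↰│ │↓│
├─╴ │ ┌─┴─╴ │ ┌───┴───┘ ╷ └─┘ │
│↓ ↲│↑│↓ ← ↲│↑│↓ ← ← ← ↲│↑ ← ↲│
│ ╶─┤ │ ╶───┘ │ ╶─────┬─┴───┐ │
│↳ ↓│↑│↳ → → ↑│↳ → → ↓│     │ │
│ ╷ ╵ ├───┬───┴───┬─╴ │ ┌─╴ │ │
│ │↳ ↑│   │       │↓ ↲│ │   │ │
│ └─┬─┘ ╷ ╵ ┌─────┤ ╶─┴─┤ ╷ │ │
│   │   │   │↓ ← ↰│↳ → ↓│ │ │ │
├─╴ │ ╶─┼───┤ ╶─┐ │ ┌─╴ │ ├─┘ │
│   │   │↱ B│↳ ↓│↑│ │↓ ↲│ │   │
│ ╶─┴─┐ │ ╶─┴─╴ │ └─┤ ┌─┤ ╵ ╶─┤
│     │ │↑ ← ← ↲│↑ ↰│↓│ │     │
├───╴ │ └─────┬─┼─╴ │ │ ╵ ┌───┤
│     │       │ │↱ ↑│↓│   │↱ ↓│
│ ┌───┘ ╷ ┌─┐ ╵ │ ╶─┤ └─┐ │ ╷ │
│ │     │ │ │   │↑ ↰│↳ ↓│ │↑│↓│
│ │ ╶───┤ │ ╵ ┌─┴─╴ │ ╷ └─┘ │ │
│ │     │ │   │↱ → ↑│ │↳ → ↑│↓│
│ │ ┌───┤ │ ┌─┘ ┌───┴─┼─────┘ │
│ │ │   │ │ │↱ ↑│↓ ← ↰│↓ ← ← ↲│
│ ├─┘ ╷ │ └─┤ ╶─┘ ┌─╴ │ ╶─┬─╴ │
│ │   │ │   │↑ ← ↲│↱ ↑│↳ ↓│   │
│ │ ┌─┤ └─╴ └─┬───┤ ┌─┘ ╷ └─┐ │
│ │ │ │       │   │↑│   │↳ ↓│ │
│ ╵ │ └─────╴ └─╴ │ └───┴─╴ │ │
│   │             │↑ ← ← ← ↲│ │
└───┴─────────────┴─────────┴─┘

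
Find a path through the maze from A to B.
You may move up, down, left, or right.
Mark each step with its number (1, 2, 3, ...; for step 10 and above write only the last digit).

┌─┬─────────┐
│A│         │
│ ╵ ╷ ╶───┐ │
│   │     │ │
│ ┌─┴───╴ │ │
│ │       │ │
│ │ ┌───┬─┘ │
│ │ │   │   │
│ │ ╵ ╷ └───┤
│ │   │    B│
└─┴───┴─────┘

Finding the shortest path through the maze:
Path length: 19 steps
Directions: down → right → up → right → down → right → right → down → left → left → left → down → down → right → up → right → down → right → right

Solution:

┌─┬─────────┐
│A│3 4      │
│ ╵ ╷ ╶───┐ │
│1 2│5 6 7│ │
│ ┌─┴───╴ │ │
│ │1 0 9 8│ │
│ │ ┌───┬─┘ │
│ │2│5 6│   │
│ │ ╵ ╷ └───┤
│ │3 4│7 8 B│
└─┴───┴─────┘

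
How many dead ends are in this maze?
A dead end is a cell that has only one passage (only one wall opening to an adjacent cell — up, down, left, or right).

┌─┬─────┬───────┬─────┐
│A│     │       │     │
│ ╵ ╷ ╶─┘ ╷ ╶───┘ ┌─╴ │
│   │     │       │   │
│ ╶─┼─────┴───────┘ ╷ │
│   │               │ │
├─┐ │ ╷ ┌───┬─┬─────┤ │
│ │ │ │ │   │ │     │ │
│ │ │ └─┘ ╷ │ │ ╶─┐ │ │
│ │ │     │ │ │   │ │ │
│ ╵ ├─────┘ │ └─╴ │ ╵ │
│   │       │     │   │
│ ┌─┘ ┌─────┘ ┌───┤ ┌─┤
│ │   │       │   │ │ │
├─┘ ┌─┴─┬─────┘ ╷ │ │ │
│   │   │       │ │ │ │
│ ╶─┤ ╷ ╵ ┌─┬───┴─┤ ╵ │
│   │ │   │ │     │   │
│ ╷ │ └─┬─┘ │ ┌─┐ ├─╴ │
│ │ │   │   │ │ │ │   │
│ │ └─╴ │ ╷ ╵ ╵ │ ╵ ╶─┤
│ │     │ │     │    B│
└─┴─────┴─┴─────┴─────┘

Checking each cell for number of passages:

Dead ends found at positions:
  (0, 0)
  (0, 3)
  (0, 7)
  (3, 0)
  (3, 3)
  (3, 6)
  (6, 0)
  (6, 3)
  (6, 10)
  (7, 8)
  (8, 5)
  (9, 7)
  (10, 0)
  (10, 4)
  (10, 10)
Total dead ends: 15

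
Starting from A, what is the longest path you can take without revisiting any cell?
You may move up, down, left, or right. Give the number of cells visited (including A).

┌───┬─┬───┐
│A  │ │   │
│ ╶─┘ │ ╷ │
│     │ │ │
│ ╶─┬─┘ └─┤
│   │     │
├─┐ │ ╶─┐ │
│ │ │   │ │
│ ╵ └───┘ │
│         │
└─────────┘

Finding longest simple path using DFS:
Start: (0, 0)
Longest path visits 16 cells
Path: A → down → down → right → down → down → right → right → right → up → up → left → up → up → right → down

Solution:

┌───┬─┬───┐
│A  │ │↱ ↓│
│ ╶─┘ │ ╷ │
│↓    │↑│B│
│ ╶─┬─┘ └─┤
│↳ ↓│  ↑ ↰│
├─┐ │ ╶─┐ │
│ │↓│   │↑│
│ ╵ └───┘ │
│  ↳ → → ↑│
└─────────┘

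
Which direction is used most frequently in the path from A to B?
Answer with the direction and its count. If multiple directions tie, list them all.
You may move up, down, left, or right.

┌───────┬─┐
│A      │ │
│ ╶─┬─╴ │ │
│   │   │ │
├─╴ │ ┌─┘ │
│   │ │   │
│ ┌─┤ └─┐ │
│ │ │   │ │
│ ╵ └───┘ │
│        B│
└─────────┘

Directions: down, right, down, left, down, down, right, right, right, right
Counts: {'down': 4, 'right': 5, 'left': 1}
Most common: right (5 times)

Solution:

┌───────┬─┐
│A      │ │
│ ╶─┬─╴ │ │
│↳ ↓│   │ │
├─╴ │ ┌─┘ │
│↓ ↲│ │   │
│ ┌─┤ └─┐ │
│↓│ │   │ │
│ ╵ └───┘ │
│↳ → → → B│
└─────────┘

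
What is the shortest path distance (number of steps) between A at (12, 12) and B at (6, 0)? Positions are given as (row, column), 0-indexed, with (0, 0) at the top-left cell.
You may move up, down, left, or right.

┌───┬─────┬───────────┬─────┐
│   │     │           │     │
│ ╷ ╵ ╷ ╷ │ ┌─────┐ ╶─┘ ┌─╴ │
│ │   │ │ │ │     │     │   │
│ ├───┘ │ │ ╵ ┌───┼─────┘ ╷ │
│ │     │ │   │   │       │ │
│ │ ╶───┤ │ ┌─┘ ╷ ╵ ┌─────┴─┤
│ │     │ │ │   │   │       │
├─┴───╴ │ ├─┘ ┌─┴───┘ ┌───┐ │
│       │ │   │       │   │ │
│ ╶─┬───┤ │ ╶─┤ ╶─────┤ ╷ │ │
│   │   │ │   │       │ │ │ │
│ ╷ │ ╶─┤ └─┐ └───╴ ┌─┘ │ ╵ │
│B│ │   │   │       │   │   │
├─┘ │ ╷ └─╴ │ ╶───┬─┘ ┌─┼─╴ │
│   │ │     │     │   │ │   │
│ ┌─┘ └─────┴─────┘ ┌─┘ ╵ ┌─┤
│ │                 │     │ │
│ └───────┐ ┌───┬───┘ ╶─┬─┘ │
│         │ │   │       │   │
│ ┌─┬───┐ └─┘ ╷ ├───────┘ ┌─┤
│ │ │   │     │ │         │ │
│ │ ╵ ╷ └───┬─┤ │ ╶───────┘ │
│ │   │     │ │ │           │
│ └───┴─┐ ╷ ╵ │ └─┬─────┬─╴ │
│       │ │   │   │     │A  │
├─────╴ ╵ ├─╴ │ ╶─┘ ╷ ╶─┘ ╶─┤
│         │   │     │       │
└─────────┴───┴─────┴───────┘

Finding path from (12, 12) to (6, 0):
Path: (12,12) → (13,12) → (13,11) → (13,10) → (12,10) → (12,9) → (13,9) → (13,8) → (13,7) → (12,7) → (11,7) → (10,7) → (9,7) → (9,6) → (10,6) → (10,5) → (10,4) → (9,4) → (9,3) → (9,2) → (9,1) → (9,0) → (8,0) → (7,0) → (7,1) → (6,1) → (5,1) → (5,0) → (6,0)
Distance: 28 steps

Solution:

┌───┬─────┬───────────┬─────┐
│   │     │           │     │
│ ╷ ╵ ╷ ╷ │ ┌─────┐ ╶─┘ ┌─╴ │
│ │   │ │ │ │     │     │   │
│ ├───┘ │ │ ╵ ┌───┼─────┘ ╷ │
│ │     │ │   │   │       │ │
│ │ ╶───┤ │ ┌─┘ ╷ ╵ ┌─────┴─┤
│ │     │ │ │   │   │       │
├─┴───╴ │ ├─┘ ┌─┴───┘ ┌───┐ │
│       │ │   │       │   │ │
│ ╶─┬───┤ │ ╶─┤ ╶─────┤ ╷ │ │
│↓ ↰│   │ │   │       │ │ │ │
│ ╷ │ ╶─┤ └─┐ └───╴ ┌─┘ │ ╵ │
│B│↑│   │   │       │   │   │
├─┘ │ ╷ └─╴ │ ╶───┬─┘ ┌─┼─╴ │
│↱ ↑│ │     │     │   │ │   │
│ ┌─┘ └─────┴─────┘ ┌─┘ ╵ ┌─┤
│↑│                 │     │ │
│ └───────┐ ┌───┬───┘ ╶─┬─┘ │
│↑ ← ← ← ↰│ │↓ ↰│       │   │
│ ┌─┬───┐ └─┘ ╷ ├───────┘ ┌─┤
│ │ │   │↑ ← ↲│↑│         │ │
│ │ ╵ ╷ └───┬─┤ │ ╶───────┘ │
│ │   │     │ │↑│           │
│ └───┴─┐ ╷ ╵ │ └─┬─────┬─╴ │
│       │ │   │↑  │↓ ↰  │A  │
├─────╴ ╵ ├─╴ │ ╶─┘ ╷ ╶─┘ ╶─┤
│         │   │↑ ← ↲│↑ ← ↲  │
└─────────┴───┴─────┴───────┘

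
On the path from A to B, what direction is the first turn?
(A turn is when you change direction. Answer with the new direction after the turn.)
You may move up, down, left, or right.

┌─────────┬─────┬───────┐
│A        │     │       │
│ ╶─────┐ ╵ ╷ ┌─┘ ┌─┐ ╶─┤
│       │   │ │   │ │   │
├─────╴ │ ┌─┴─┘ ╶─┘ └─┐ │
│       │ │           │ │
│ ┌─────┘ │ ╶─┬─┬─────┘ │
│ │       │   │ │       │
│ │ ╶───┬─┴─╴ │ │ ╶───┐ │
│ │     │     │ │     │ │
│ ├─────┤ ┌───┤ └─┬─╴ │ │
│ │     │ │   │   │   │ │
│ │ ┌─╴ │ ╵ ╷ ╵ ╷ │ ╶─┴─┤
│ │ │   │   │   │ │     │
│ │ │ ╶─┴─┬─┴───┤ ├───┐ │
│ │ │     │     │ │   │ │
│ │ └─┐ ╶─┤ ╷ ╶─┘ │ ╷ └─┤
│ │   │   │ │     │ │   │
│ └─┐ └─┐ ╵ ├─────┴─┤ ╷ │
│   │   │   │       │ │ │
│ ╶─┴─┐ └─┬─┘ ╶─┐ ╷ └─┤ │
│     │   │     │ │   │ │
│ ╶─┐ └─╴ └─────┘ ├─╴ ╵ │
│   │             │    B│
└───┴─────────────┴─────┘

Directions: down, right, right, right, down, left, left, left, down, down, down, down, down, down, down, down, right, right, down, right, right, right, right, right, right, up, up, right, down, right, down, right
First turn direction: right

Solution:

┌─────────┬─────┬───────┐
│A        │     │       │
│ ╶─────┐ ╵ ╷ ┌─┘ ┌─┐ ╶─┤
│↳ → → ↓│   │ │   │ │   │
├─────╴ │ ┌─┴─┘ ╶─┘ └─┐ │
│↓ ← ← ↲│ │           │ │
│ ┌─────┘ │ ╶─┬─┬─────┘ │
│↓│       │   │ │       │
│ │ ╶───┬─┴─╴ │ │ ╶───┐ │
│↓│     │     │ │     │ │
│ ├─────┤ ┌───┤ └─┬─╴ │ │
│↓│     │ │   │   │   │ │
│ │ ┌─╴ │ ╵ ╷ ╵ ╷ │ ╶─┴─┤
│↓│ │   │   │   │ │     │
│ │ │ ╶─┴─┬─┴───┤ ├───┐ │
│↓│ │     │     │ │   │ │
│ │ └─┐ ╶─┤ ╷ ╶─┘ │ ╷ └─┤
│↓│   │   │ │     │ │   │
│ └─┐ └─┐ ╵ ├─────┴─┤ ╷ │
│↓  │   │   │    ↱ ↓│ │ │
│ ╶─┴─┐ └─┬─┘ ╶─┐ ╷ └─┤ │
│↳ → ↓│   │     │↑│↳ ↓│ │
│ ╶─┐ └─╴ └─────┘ ├─╴ ╵ │
│   │↳ → → → → → ↑│  ↳ B│
└───┴─────────────┴─────┘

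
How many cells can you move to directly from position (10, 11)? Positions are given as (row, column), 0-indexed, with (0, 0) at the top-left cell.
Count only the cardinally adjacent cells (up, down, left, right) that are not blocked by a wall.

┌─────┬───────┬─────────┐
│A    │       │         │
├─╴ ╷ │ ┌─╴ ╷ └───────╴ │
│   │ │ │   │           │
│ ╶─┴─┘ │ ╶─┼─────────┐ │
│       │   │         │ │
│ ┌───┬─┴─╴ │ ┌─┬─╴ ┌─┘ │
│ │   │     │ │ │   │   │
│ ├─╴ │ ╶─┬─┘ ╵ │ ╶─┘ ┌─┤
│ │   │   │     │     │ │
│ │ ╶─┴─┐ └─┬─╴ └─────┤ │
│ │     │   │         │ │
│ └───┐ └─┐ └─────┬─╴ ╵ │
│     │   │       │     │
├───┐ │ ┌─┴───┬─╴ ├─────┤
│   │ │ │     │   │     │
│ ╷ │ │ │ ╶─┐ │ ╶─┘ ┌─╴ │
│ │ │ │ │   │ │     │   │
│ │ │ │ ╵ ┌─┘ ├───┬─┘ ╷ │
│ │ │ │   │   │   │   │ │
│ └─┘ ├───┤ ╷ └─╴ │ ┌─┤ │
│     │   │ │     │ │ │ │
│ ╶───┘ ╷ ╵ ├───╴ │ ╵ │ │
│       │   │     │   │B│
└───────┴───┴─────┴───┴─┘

Checking passable neighbors of (10, 11):
Neighbors: (9, 11), (11, 11)
Count: 2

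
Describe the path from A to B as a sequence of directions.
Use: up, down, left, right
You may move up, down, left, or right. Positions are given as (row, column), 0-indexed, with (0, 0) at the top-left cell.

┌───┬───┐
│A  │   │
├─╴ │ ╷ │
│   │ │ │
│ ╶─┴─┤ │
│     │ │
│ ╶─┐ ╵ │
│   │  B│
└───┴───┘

Finding the path and converting it to directions:
Path through cells: (0,0) → (0,1) → (1,1) → (1,0) → (2,0) → (2,1) → (2,2) → (3,2) → (3,3)
Directions: right, down, left, down, right, right, down, right

Solution:

┌───┬───┐
│A ↓│   │
├─╴ │ ╷ │
│↓ ↲│ │ │
│ ╶─┴─┤ │
│↳ → ↓│ │
│ ╶─┐ ╵ │
│   │↳ B│
└───┴───┘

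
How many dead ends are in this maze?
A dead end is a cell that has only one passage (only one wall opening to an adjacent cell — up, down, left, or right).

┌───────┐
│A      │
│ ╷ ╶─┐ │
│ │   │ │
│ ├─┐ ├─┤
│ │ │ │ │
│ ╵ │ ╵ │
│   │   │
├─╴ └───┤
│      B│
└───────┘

Checking each cell for number of passages:

Dead ends found at positions:
  (1, 3)
  (2, 1)
  (2, 3)
  (4, 0)
  (4, 3)
Total dead ends: 5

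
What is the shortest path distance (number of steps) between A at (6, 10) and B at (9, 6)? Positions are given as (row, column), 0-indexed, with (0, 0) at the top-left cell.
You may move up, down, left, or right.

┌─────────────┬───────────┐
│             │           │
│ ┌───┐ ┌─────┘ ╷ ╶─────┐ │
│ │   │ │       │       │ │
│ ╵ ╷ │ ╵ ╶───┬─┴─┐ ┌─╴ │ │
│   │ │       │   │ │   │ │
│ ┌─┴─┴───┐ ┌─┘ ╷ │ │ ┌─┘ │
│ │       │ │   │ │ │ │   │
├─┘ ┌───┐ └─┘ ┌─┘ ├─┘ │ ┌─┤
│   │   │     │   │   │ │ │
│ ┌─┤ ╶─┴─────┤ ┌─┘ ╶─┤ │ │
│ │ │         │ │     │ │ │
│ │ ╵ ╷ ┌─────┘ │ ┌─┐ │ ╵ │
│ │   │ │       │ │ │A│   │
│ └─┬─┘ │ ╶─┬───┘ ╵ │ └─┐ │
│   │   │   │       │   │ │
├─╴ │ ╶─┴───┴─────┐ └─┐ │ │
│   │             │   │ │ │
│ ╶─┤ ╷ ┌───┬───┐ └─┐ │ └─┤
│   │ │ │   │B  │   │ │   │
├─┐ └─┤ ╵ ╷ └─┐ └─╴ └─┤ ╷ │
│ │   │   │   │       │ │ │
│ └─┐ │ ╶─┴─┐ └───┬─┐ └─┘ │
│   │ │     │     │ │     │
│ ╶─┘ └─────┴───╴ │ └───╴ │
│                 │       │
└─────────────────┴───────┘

Finding path from (6, 10) to (9, 6):
Path: (6,10) → (7,10) → (7,11) → (8,11) → (9,11) → (9,12) → (10,12) → (11,12) → (11,11) → (11,10) → (10,10) → (10,9) → (10,8) → (10,7) → (9,7) → (9,6)
Distance: 15 steps

Solution:

┌─────────────┬───────────┐
│             │           │
│ ┌───┐ ┌─────┘ ╷ ╶─────┐ │
│ │   │ │       │       │ │
│ ╵ ╷ │ ╵ ╶───┬─┴─┐ ┌─╴ │ │
│   │ │       │   │ │   │ │
│ ┌─┴─┴───┐ ┌─┘ ╷ │ │ ┌─┘ │
│ │       │ │   │ │ │ │   │
├─┘ ┌───┐ └─┘ ┌─┘ ├─┘ │ ┌─┤
│   │   │     │   │   │ │ │
│ ┌─┤ ╶─┴─────┤ ┌─┘ ╶─┤ │ │
│ │ │         │ │     │ │ │
│ │ ╵ ╷ ┌─────┘ │ ┌─┐ │ ╵ │
│ │   │ │       │ │ │A│   │
│ └─┬─┘ │ ╶─┬───┘ ╵ │ └─┐ │
│   │   │   │       │↳ ↓│ │
├─╴ │ ╶─┴───┴─────┐ └─┐ │ │
│   │             │   │↓│ │
│ ╶─┤ ╷ ┌───┬───┐ └─┐ │ └─┤
│   │ │ │   │B ↰│   │ │↳ ↓│
├─┐ └─┤ ╵ ╷ └─┐ └─╴ └─┤ ╷ │
│ │   │   │   │↑ ← ← ↰│ │↓│
│ └─┐ │ ╶─┴─┐ └───┬─┐ └─┘ │
│   │ │     │     │ │↑ ← ↲│
│ ╶─┘ └─────┴───╴ │ └───╴ │
│                 │       │
└─────────────────┴───────┘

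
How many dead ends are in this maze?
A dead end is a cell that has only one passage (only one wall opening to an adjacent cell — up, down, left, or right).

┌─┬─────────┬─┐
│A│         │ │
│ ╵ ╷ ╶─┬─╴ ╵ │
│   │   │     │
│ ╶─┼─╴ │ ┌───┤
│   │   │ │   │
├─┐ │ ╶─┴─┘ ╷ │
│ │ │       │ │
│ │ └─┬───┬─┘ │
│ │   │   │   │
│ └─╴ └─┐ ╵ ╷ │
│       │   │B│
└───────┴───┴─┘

Checking each cell for number of passages:

Dead ends found at positions:
  (0, 0)
  (0, 6)
  (2, 4)
  (3, 0)
  (4, 3)
  (5, 3)
  (5, 6)
Total dead ends: 7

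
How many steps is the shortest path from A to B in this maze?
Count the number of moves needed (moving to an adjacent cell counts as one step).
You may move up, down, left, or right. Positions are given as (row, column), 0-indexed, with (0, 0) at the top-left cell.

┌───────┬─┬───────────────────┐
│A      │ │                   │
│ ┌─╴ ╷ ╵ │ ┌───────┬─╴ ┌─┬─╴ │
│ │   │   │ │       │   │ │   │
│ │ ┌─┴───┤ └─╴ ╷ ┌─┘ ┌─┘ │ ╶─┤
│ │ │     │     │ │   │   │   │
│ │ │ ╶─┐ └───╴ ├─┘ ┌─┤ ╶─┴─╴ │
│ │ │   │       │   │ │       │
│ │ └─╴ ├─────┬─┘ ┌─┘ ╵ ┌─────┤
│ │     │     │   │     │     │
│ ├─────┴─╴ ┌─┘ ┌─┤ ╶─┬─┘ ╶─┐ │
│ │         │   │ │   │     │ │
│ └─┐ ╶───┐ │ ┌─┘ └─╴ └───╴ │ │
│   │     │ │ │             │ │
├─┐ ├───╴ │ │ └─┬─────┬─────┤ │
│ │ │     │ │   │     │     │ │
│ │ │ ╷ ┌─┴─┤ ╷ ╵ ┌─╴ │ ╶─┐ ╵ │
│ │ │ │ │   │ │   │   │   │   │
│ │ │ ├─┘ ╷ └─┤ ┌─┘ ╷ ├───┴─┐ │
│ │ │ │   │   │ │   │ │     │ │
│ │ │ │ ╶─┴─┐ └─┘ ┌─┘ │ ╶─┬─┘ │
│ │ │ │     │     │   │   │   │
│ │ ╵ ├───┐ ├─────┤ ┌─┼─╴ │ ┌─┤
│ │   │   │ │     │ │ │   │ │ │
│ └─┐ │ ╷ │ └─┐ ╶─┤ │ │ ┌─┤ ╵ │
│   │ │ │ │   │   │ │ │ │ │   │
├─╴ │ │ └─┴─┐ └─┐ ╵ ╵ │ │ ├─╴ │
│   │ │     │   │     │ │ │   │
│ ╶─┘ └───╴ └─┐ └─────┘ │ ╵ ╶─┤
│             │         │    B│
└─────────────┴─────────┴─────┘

Using BFS to find shortest path:
Start: (0, 0), End: (14, 14)
Path found:
(0,0) → (0,1) → (0,2) → (1,2) → (1,1) → (2,1) → (3,1) → (4,1) → (4,2) → (4,3) → (3,3) → (3,2) → (2,2) → (2,3) → (2,4) → (3,4) → (3,5) → (3,6) → (3,7) → (2,7) → (2,6) → (2,5) → (1,5) → (0,5) → (0,6) → (0,7) → (0,8) → (0,9) → (0,10) → (0,11) → (0,12) → (0,13) → (0,14) → (1,14) → (1,13) → (2,13) → (2,14) → (3,14) → (3,13) → (3,12) → (3,11) → (4,11) → (4,10) → (4,9) → (5,9) → (5,10) → (6,10) → (6,11) → (6,12) → (6,13) → (5,13) → (5,12) → (4,12) → (4,13) → (4,14) → (5,14) → (6,14) → (7,14) → (8,14) → (9,14) → (10,14) → (10,13) → (11,13) → (12,13) → (12,14) → (13,14) → (13,13) → (14,13) → (14,14)
Number of steps: 68

Solution:

┌───────┬─┬───────────────────┐
│A → ↓  │ │↱ → → → → → → → → ↓│
│ ┌─╴ ╷ ╵ │ ┌───────┬─╴ ┌─┬─╴ │
│ │↓ ↲│   │↑│       │   │ │↓ ↲│
│ │ ┌─┴───┤ └─╴ ╷ ┌─┘ ┌─┘ │ ╶─┤
│ │↓│↱ → ↓│↑ ← ↰│ │   │   │↳ ↓│
│ │ │ ╶─┐ └───╴ ├─┘ ┌─┤ ╶─┴─╴ │
│ │↓│↑ ↰│↳ → → ↑│   │ │↓ ← ← ↲│
│ │ └─╴ ├─────┬─┘ ┌─┘ ╵ ┌─────┤
│ │↳ → ↑│     │   │↓ ← ↲│↱ → ↓│
│ ├─────┴─╴ ┌─┘ ┌─┤ ╶─┬─┘ ╶─┐ │
│ │         │   │ │↳ ↓│  ↑ ↰│↓│
│ └─┐ ╶───┐ │ ┌─┘ └─╴ └───╴ │ │
│   │     │ │ │      ↳ → → ↑│↓│
├─┐ ├───╴ │ │ └─┬─────┬─────┤ │
│ │ │     │ │   │     │     │↓│
│ │ │ ╷ ┌─┴─┤ ╷ ╵ ┌─╴ │ ╶─┐ ╵ │
│ │ │ │ │   │ │   │   │   │  ↓│
│ │ │ ├─┘ ╷ └─┤ ┌─┘ ╷ ├───┴─┐ │
│ │ │ │   │   │ │   │ │     │↓│
│ │ │ │ ╶─┴─┐ └─┘ ┌─┘ │ ╶─┬─┘ │
│ │ │ │     │     │   │   │↓ ↲│
│ │ ╵ ├───┐ ├─────┤ ┌─┼─╴ │ ┌─┤
│ │   │   │ │     │ │ │   │↓│ │
│ └─┐ │ ╷ │ └─┐ ╶─┤ │ │ ┌─┤ ╵ │
│   │ │ │ │   │   │ │ │ │ │↳ ↓│
├─╴ │ │ └─┴─┐ └─┐ ╵ ╵ │ │ ├─╴ │
│   │ │     │   │     │ │ │↓ ↲│
│ ╶─┘ └───╴ └─┐ └─────┘ │ ╵ ╶─┤
│             │         │  ↳ B│
└─────────────┴─────────┴─────┘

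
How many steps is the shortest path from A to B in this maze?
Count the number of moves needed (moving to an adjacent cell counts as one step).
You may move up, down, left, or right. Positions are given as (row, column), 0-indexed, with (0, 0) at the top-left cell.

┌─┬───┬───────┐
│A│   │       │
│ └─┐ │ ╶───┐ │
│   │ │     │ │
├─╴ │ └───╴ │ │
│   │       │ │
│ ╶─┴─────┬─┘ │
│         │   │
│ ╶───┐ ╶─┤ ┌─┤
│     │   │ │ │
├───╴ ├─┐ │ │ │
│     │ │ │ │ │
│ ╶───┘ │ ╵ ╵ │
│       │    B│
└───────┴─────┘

Using BFS to find shortest path:
Start: (0, 0), End: (6, 6)
Path found:
(0,0) → (1,0) → (1,1) → (2,1) → (2,0) → (3,0) → (3,1) → (3,2) → (3,3) → (4,3) → (4,4) → (5,4) → (6,4) → (6,5) → (6,6)
Number of steps: 14

Solution:

┌─┬───┬───────┐
│A│   │       │
│ └─┐ │ ╶───┐ │
│↳ ↓│ │     │ │
├─╴ │ └───╴ │ │
│↓ ↲│       │ │
│ ╶─┴─────┬─┘ │
│↳ → → ↓  │   │
│ ╶───┐ ╶─┤ ┌─┤
│     │↳ ↓│ │ │
├───╴ ├─┐ │ │ │
│     │ │↓│ │ │
│ ╶───┘ │ ╵ ╵ │
│       │↳ → B│
└───────┴─────┘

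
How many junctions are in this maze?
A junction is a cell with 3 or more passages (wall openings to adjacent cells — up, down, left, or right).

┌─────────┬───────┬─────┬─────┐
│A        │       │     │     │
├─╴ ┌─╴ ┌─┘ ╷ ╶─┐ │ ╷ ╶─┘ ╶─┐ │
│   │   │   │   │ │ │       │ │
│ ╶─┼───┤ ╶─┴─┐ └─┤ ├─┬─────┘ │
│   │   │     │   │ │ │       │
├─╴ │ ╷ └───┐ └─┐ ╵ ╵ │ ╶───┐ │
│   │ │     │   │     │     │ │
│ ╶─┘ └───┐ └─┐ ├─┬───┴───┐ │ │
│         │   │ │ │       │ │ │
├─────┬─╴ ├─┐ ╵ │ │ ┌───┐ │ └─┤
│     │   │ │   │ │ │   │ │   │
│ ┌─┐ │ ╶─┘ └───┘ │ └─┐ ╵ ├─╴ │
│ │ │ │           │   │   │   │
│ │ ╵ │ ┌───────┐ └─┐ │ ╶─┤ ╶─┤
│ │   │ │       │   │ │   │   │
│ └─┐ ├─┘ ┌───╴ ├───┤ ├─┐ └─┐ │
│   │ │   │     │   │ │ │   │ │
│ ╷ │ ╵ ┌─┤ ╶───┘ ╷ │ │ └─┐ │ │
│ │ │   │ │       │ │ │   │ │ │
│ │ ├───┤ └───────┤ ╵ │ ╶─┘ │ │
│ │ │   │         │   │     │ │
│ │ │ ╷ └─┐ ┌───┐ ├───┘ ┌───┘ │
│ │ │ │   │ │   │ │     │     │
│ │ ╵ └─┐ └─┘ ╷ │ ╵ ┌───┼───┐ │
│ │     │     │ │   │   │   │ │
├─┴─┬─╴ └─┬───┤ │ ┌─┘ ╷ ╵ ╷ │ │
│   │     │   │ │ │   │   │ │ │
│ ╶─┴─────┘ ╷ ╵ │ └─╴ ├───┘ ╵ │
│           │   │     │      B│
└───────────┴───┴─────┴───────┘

Checking each cell for number of passages:

Junctions found (3+ passages):
  (0, 1): 3 passages
  (0, 3): 3 passages
  (0, 6): 3 passages
  (0, 10): 3 passages
  (1, 12): 3 passages
  (2, 14): 3 passages
  (3, 9): 3 passages
  (4, 2): 3 passages
  (6, 3): 3 passages
  (6, 5): 3 passages
  (6, 8): 3 passages
  (6, 11): 3 passages
  (7, 2): 3 passages
  (8, 0): 3 passages
  (9, 11): 3 passages
  (10, 5): 3 passages
  (10, 11): 3 passages
  (11, 14): 3 passages
  (12, 2): 3 passages
  (12, 8): 3 passages
  (13, 3): 3 passages
  (13, 10): 3 passages
  (14, 13): 3 passages
Total junctions: 23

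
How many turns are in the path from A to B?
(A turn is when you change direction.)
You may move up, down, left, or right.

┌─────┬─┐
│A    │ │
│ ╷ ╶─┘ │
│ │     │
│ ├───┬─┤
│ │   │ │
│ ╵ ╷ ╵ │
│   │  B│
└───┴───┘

Directions: down, down, down, right, up, right, down, right
Number of turns: 5

Solution:

┌─────┬─┐
│A    │ │
│ ╷ ╶─┘ │
│↓│     │
│ ├───┬─┤
│↓│↱ ↓│ │
│ ╵ ╷ ╵ │
│↳ ↑│↳ B│
└───┴───┘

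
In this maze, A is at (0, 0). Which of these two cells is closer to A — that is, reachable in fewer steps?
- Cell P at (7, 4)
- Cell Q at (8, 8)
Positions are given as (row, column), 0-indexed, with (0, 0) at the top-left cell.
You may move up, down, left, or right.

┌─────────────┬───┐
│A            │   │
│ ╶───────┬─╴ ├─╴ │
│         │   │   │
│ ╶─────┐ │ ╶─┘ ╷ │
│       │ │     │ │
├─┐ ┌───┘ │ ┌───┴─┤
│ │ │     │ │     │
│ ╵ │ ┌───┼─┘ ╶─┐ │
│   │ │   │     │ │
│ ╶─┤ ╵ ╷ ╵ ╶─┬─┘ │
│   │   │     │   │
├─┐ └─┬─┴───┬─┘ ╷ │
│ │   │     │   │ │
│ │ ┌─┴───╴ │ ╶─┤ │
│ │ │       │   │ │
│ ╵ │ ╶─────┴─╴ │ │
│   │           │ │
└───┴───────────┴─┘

Shortest path A → P at (7, 4): 37 steps
Shortest path A → Q at (8, 8): 26 steps

Q is closer (26 steps vs 37 steps).

Path to P:

┌─────────────┬───┐
│A            │   │
│ ╶───────┬─╴ ├─╴ │
│↳ → → → ↓│   │   │
│ ╶─────┐ │ ╶─┘ ╷ │
│       │↓│     │ │
├─┐ ┌───┘ │ ┌───┴─┤
│ │ │↓ ← ↲│ │↱ → ↓│
│ ╵ │ ┌───┼─┘ ╶─┐ │
│   │↓│↱ ↓│↱ ↑  │↓│
│ ╶─┤ ╵ ╷ ╵ ╶─┬─┘ │
│   │↳ ↑│↳ ↑  │↓ ↲│
├─┐ └─┬─┴───┬─┘ ╷ │
│ │   │     │↓ ↲│ │
│ │ ┌─┴───╴ │ ╶─┤ │
│ │ │↱ → P  │↳ ↓│ │
│ ╵ │ ╶─────┴─╴ │ │
│   │↑ ← ← ← ← ↲│ │
└───┴───────────┴─┘

Path to Q:

┌─────────────┬───┐
│A            │   │
│ ╶───────┬─╴ ├─╴ │
│↳ → → → ↓│   │   │
│ ╶─────┐ │ ╶─┘ ╷ │
│       │↓│     │ │
├─┐ ┌───┘ │ ┌───┴─┤
│ │ │↓ ← ↲│ │↱ → ↓│
│ ╵ │ ┌───┼─┘ ╶─┐ │
│   │↓│↱ ↓│↱ ↑  │↓│
│ ╶─┤ ╵ ╷ ╵ ╶─┬─┘ │
│   │↳ ↑│↳ ↑  │  ↓│
├─┐ └─┬─┴───┬─┘ ╷ │
│ │   │     │   │↓│
│ │ ┌─┴───╴ │ ╶─┤ │
│ │ │       │   │↓│
│ ╵ │ ╶─────┴─╴ │ │
│   │           │Q│
└───┴───────────┴─┘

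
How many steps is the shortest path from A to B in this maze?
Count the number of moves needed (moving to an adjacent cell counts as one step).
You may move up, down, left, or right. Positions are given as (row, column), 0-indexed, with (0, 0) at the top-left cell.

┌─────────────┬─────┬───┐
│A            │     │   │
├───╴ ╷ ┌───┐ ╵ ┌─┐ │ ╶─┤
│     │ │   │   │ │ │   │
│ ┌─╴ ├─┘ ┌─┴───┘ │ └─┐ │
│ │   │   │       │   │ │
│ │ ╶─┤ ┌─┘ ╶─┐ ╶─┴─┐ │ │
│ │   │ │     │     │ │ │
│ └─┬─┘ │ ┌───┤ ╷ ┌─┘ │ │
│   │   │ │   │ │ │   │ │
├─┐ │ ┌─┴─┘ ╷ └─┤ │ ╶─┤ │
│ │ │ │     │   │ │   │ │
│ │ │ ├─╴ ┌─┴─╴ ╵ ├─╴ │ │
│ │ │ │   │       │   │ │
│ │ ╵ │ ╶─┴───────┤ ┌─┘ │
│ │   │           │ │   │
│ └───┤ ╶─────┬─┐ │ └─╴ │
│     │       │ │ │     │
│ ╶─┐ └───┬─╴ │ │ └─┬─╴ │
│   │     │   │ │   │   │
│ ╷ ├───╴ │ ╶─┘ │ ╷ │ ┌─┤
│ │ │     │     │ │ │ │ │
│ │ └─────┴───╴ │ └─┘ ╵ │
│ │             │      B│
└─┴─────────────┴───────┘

Using BFS to find shortest path:
Start: (0, 0), End: (11, 11)
Path found:
(0,0) → (0,1) → (0,2) → (0,3) → (0,4) → (0,5) → (0,6) → (1,6) → (1,7) → (0,7) → (0,8) → (0,9) → (1,9) → (2,9) → (2,10) → (3,10) → (4,10) → (4,9) → (5,9) → (5,10) → (6,10) → (6,9) → (7,9) → (8,9) → (8,10) → (8,11) → (9,11) → (9,10) → (10,10) → (11,10) → (11,11)
Number of steps: 30

Solution:

┌─────────────┬─────┬───┐
│A → → → → → ↓│↱ → ↓│   │
├───╴ ╷ ┌───┐ ╵ ┌─┐ │ ╶─┤
│     │ │   │↳ ↑│ │↓│   │
│ ┌─╴ ├─┘ ┌─┴───┘ │ └─┐ │
│ │   │   │       │↳ ↓│ │
│ │ ╶─┤ ┌─┘ ╶─┐ ╶─┴─┐ │ │
│ │   │ │     │     │↓│ │
│ └─┬─┘ │ ┌───┤ ╷ ┌─┘ │ │
│   │   │ │   │ │ │↓ ↲│ │
├─┐ │ ┌─┴─┘ ╷ └─┤ │ ╶─┤ │
│ │ │ │     │   │ │↳ ↓│ │
│ │ │ ├─╴ ┌─┴─╴ ╵ ├─╴ │ │
│ │ │ │   │       │↓ ↲│ │
│ │ ╵ │ ╶─┴───────┤ ┌─┘ │
│ │   │           │↓│   │
│ └───┤ ╶─────┬─┐ │ └─╴ │
│     │       │ │ │↳ → ↓│
│ ╶─┐ └───┬─╴ │ │ └─┬─╴ │
│   │     │   │ │   │↓ ↲│
│ ╷ ├───╴ │ ╶─┘ │ ╷ │ ┌─┤
│ │ │     │     │ │ │↓│ │
│ │ └─────┴───╴ │ └─┘ ╵ │
│ │             │    ↳ B│
└─┴─────────────┴───────┘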